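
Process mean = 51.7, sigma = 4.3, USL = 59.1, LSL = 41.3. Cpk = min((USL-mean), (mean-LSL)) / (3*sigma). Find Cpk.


Cpu = (59.1 - 51.7) / (3 * 4.3) = 0.57
Cpl = (51.7 - 41.3) / (3 * 4.3) = 0.81
Cpk = min(0.57, 0.81) = 0.57

0.57


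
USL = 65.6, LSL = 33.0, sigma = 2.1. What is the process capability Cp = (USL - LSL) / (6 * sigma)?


Cp = (65.6 - 33.0) / (6 * 2.1)

2.59


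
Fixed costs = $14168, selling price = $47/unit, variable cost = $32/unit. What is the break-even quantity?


Formula: BEQ = Fixed Costs / (Price - Variable Cost)
Contribution margin = $47 - $32 = $15/unit
BEQ = ceil($14168 / $15/unit) = ceil(944.53) = 945 units

945 units


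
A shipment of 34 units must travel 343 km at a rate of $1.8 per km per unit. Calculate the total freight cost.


TC = dist * cost * units = 343 * 1.8 * 34 = $20991.60

$20991.60


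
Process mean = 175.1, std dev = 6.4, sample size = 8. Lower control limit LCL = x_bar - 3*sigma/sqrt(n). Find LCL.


LCL = 175.1 - 3 * 6.4 / sqrt(8)

168.31


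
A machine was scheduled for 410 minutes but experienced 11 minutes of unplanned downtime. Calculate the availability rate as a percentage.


Formula: Availability = (Planned Time - Downtime) / Planned Time * 100
Uptime = 410 - 11 = 399 min
Availability = 399 / 410 * 100 = 97.3%

97.3%


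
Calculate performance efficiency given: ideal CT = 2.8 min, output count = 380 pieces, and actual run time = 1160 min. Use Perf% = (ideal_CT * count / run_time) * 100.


Formula: Performance = (Ideal CT * Total Count) / Run Time * 100
Ideal output time = 2.8 * 380 = 1064.0 min
Performance = 1064.0 / 1160 * 100 = 91.7%

91.7%


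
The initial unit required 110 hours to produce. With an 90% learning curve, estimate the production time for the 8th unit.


Formula: T_n = T_1 * (learning_rate)^(log2(n)) where learning_rate = rate/100
Doublings = log2(8) = 3
T_n = 110 * 0.9^3
T_n = 110 * 0.729 = 80.2 hours

80.2 hours


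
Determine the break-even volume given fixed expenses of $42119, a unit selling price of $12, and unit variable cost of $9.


Formula: BEQ = Fixed Costs / (Price - Variable Cost)
Contribution margin = $12 - $9 = $3/unit
BEQ = ceil($42119 / $3/unit) = ceil(14039.67) = 14040 units

14040 units


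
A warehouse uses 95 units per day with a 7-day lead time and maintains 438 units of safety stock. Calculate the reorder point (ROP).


Formula: ROP = (Daily Demand * Lead Time) + Safety Stock
Demand during lead time = 95 * 7 = 665 units
ROP = 665 + 438 = 1103 units

1103 units


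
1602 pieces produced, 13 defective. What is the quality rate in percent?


Formula: Quality Rate = Good Pieces / Total Pieces * 100
Good pieces = 1602 - 13 = 1589
QR = 1589 / 1602 * 100 = 99.2%

99.2%


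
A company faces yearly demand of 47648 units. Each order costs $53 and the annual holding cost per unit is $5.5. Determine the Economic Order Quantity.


Formula: EOQ = sqrt(2 * D * S / H)
Numerator: 2 * 47648 * 53 = 5050688
2DS/H = 5050688 / 5.5 = 918306.9
EOQ = sqrt(918306.9) = 958.3 units

958.3 units


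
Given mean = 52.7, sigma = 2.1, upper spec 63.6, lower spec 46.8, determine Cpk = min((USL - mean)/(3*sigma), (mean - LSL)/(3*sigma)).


Cpu = (63.6 - 52.7) / (3 * 2.1) = 1.73
Cpl = (52.7 - 46.8) / (3 * 2.1) = 0.94
Cpk = min(1.73, 0.94) = 0.94

0.94


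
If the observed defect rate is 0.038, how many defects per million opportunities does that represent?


DPMO = defect_rate * 1000000 = 0.038 * 1000000

38000


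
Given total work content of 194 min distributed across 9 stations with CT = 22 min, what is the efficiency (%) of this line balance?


Formula: Efficiency = Sum of Task Times / (N_stations * CT) * 100
Total station capacity = 9 stations * 22 min = 198 min
Efficiency = 194 / 198 * 100 = 98.0%

98.0%


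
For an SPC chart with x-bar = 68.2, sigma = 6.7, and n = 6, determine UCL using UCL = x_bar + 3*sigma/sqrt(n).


UCL = 68.2 + 3 * 6.7 / sqrt(6)

76.41


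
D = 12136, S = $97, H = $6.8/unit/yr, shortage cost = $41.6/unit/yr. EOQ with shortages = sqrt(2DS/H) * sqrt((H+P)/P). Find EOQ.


Formula: EOQ* = sqrt(2DS/H) * sqrt((H+P)/P)
Base EOQ = sqrt(2*12136*97/6.8) = 588.42 units
Correction = sqrt((6.8+41.6)/41.6) = 1.07864
EOQ* = 588.42 * 1.07864 = 634.7 units

634.7 units


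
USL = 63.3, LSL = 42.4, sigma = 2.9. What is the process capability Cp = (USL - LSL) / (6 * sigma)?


Cp = (63.3 - 42.4) / (6 * 2.9)

1.2


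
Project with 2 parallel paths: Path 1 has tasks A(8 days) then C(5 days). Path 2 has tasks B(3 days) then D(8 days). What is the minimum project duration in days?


Path 1 = 8 + 5 = 13 days
Path 2 = 3 + 8 = 11 days
Duration = max(13, 11) = 13 days

13 days


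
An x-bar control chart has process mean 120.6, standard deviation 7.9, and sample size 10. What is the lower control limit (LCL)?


LCL = 120.6 - 3 * 7.9 / sqrt(10)

113.11


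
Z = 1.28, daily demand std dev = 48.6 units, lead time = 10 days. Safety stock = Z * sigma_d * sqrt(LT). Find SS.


Formula: SS = z * sigma_d * sqrt(LT)
sqrt(LT) = sqrt(10) = 3.1623
SS = 1.28 * 48.6 * 3.1623
SS = 196.7 units

196.7 units


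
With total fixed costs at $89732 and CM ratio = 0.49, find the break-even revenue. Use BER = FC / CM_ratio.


Formula: BER = Fixed Costs / Contribution Margin Ratio
BER = $89732 / 0.49
BER = $183126.53 (to the nearest cent)

$183126.53


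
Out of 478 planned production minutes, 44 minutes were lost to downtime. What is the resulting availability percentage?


Formula: Availability = (Planned Time - Downtime) / Planned Time * 100
Uptime = 478 - 44 = 434 min
Availability = 434 / 478 * 100 = 90.8%

90.8%


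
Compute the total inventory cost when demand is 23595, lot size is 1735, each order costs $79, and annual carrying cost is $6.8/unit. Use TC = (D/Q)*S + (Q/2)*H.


TC = 23595/1735 * 79 + 1735/2 * 6.8

$6973.35


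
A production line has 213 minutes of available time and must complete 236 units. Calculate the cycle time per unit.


Formula: CT = Available Time / Number of Units
CT = 213 min / 236 units
CT = 0.9 min/unit

0.9 min/unit


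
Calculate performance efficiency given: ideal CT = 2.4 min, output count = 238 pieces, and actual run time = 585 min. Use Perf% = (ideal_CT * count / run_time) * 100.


Formula: Performance = (Ideal CT * Total Count) / Run Time * 100
Ideal output time = 2.4 * 238 = 571.2 min
Performance = 571.2 / 585 * 100 = 97.6%

97.6%


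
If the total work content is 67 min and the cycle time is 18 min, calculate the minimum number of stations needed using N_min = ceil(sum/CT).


Formula: N_min = ceil(Sum of Task Times / Cycle Time)
N_min = ceil(67 min / 18 min) = ceil(3.7222)
N_min = 4 stations

4


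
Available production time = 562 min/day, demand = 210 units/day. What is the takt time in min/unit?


Formula: Takt Time = Available Production Time / Customer Demand
Takt = 562 min/day / 210 units/day
Takt = 2.68 min/unit

2.68 min/unit


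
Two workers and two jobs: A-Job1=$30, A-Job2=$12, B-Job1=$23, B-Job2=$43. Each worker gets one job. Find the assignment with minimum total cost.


Option 1: A->1 + B->2 = $30 + $43 = $73
Option 2: A->2 + B->1 = $12 + $23 = $35
Min cost = min($73, $35) = $35

$35


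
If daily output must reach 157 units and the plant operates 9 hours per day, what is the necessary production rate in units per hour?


Formula: Production Rate = Daily Demand / Available Hours
Rate = 157 units/day / 9 hours/day
Rate = 17.4 units/hour

17.4 units/hour


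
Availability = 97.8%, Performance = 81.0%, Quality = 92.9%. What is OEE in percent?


Formula: OEE = Availability * Performance * Quality / 10000
A * P = 97.8% * 81.0% / 100 = 79.22%
OEE = 79.22% * 92.9% / 100 = 73.6%

73.6%


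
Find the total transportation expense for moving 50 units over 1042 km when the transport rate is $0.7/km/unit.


TC = dist * cost * units = 1042 * 0.7 * 50 = $36470.00

$36470.00


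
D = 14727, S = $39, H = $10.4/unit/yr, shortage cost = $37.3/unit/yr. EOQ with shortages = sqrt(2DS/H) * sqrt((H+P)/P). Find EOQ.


Formula: EOQ* = sqrt(2DS/H) * sqrt((H+P)/P)
Base EOQ = sqrt(2*14727*39/10.4) = 332.34 units
Correction = sqrt((10.4+37.3)/37.3) = 1.13085
EOQ* = 332.34 * 1.13085 = 375.8 units

375.8 units


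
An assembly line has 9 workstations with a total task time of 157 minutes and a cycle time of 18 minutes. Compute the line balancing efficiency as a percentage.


Formula: Efficiency = Sum of Task Times / (N_stations * CT) * 100
Total station capacity = 9 stations * 18 min = 162 min
Efficiency = 157 / 162 * 100 = 96.9%

96.9%


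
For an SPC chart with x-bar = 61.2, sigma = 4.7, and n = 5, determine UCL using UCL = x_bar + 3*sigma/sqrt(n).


UCL = 61.2 + 3 * 4.7 / sqrt(5)

67.51


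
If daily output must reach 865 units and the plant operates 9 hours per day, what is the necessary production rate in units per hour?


Formula: Production Rate = Daily Demand / Available Hours
Rate = 865 units/day / 9 hours/day
Rate = 96.1 units/hour

96.1 units/hour


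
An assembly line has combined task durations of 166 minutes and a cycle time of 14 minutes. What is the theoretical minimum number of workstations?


Formula: N_min = ceil(Sum of Task Times / Cycle Time)
N_min = ceil(166 min / 14 min) = ceil(11.8571)
N_min = 12 stations

12


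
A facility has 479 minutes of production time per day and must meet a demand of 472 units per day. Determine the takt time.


Formula: Takt Time = Available Production Time / Customer Demand
Takt = 479 min/day / 472 units/day
Takt = 1.01 min/unit

1.01 min/unit


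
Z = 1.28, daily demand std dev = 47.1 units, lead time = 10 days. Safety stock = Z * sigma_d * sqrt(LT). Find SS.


Formula: SS = z * sigma_d * sqrt(LT)
sqrt(LT) = sqrt(10) = 3.1623
SS = 1.28 * 47.1 * 3.1623
SS = 190.6 units

190.6 units


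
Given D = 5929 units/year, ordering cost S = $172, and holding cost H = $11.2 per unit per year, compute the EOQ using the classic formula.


Formula: EOQ = sqrt(2 * D * S / H)
Numerator: 2 * 5929 * 172 = 2039576
2DS/H = 2039576 / 11.2 = 182105.0
EOQ = sqrt(182105.0) = 426.7 units

426.7 units


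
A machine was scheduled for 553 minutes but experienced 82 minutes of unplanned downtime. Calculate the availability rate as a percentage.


Formula: Availability = (Planned Time - Downtime) / Planned Time * 100
Uptime = 553 - 82 = 471 min
Availability = 471 / 553 * 100 = 85.2%

85.2%


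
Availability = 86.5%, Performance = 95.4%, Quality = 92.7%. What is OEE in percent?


Formula: OEE = Availability * Performance * Quality / 10000
A * P = 86.5% * 95.4% / 100 = 82.52%
OEE = 82.52% * 92.7% / 100 = 76.5%

76.5%


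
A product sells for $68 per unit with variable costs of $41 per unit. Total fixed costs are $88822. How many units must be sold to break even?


Formula: BEQ = Fixed Costs / (Price - Variable Cost)
Contribution margin = $68 - $41 = $27/unit
BEQ = ceil($88822 / $27/unit) = ceil(3289.7) = 3290 units

3290 units


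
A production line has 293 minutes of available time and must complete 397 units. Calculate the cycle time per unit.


Formula: CT = Available Time / Number of Units
CT = 293 min / 397 units
CT = 0.74 min/unit

0.74 min/unit


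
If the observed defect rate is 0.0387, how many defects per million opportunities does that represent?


DPMO = defect_rate * 1000000 = 0.0387 * 1000000

38700


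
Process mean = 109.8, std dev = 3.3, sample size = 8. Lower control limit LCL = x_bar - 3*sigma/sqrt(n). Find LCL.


LCL = 109.8 - 3 * 3.3 / sqrt(8)

106.3


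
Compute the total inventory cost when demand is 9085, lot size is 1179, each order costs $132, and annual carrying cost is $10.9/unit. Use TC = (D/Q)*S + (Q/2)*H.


TC = 9085/1179 * 132 + 1179/2 * 10.9

$7442.70


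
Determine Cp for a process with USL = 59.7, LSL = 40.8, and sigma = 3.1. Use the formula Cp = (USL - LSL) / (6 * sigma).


Cp = (59.7 - 40.8) / (6 * 3.1)

1.02


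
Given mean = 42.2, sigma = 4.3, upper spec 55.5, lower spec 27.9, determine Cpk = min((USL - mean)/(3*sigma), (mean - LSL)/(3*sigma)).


Cpu = (55.5 - 42.2) / (3 * 4.3) = 1.03
Cpl = (42.2 - 27.9) / (3 * 4.3) = 1.11
Cpk = min(1.03, 1.11) = 1.03

1.03


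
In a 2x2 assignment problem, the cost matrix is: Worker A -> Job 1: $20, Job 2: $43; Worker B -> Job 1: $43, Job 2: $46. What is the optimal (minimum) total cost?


Option 1: A->1 + B->2 = $20 + $46 = $66
Option 2: A->2 + B->1 = $43 + $43 = $86
Min cost = min($66, $86) = $66

$66


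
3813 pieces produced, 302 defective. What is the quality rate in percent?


Formula: Quality Rate = Good Pieces / Total Pieces * 100
Good pieces = 3813 - 302 = 3511
QR = 3511 / 3813 * 100 = 92.1%

92.1%


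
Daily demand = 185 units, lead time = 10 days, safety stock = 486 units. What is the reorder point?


Formula: ROP = (Daily Demand * Lead Time) + Safety Stock
Demand during lead time = 185 * 10 = 1850 units
ROP = 1850 + 486 = 2336 units

2336 units


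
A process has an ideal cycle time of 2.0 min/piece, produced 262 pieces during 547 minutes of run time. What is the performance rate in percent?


Formula: Performance = (Ideal CT * Total Count) / Run Time * 100
Ideal output time = 2.0 * 262 = 524.0 min
Performance = 524.0 / 547 * 100 = 95.8%

95.8%


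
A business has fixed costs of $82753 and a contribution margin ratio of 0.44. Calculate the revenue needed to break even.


Formula: BER = Fixed Costs / Contribution Margin Ratio
BER = $82753 / 0.44
BER = $188075.00 (to the nearest cent)

$188075.00


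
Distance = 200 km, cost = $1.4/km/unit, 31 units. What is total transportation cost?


TC = dist * cost * units = 200 * 1.4 * 31 = $8680.00

$8680.00


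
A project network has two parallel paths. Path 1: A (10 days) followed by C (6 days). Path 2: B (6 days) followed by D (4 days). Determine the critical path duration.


Path 1 = 10 + 6 = 16 days
Path 2 = 6 + 4 = 10 days
Duration = max(16, 10) = 16 days

16 days


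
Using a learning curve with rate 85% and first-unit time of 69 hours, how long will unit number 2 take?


Formula: T_n = T_1 * (learning_rate)^(log2(n)) where learning_rate = rate/100
Doublings = log2(2) = 1
T_n = 69 * 0.85^1
T_n = 69 * 0.85 = 58.7 hours

58.7 hours


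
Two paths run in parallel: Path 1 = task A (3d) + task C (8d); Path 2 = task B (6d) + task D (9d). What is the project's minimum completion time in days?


Path 1 = 3 + 8 = 11 days
Path 2 = 6 + 9 = 15 days
Duration = max(11, 15) = 15 days

15 days


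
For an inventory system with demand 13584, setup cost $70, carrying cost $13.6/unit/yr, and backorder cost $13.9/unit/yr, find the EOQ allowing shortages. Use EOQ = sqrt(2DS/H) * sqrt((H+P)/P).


Formula: EOQ* = sqrt(2DS/H) * sqrt((H+P)/P)
Base EOQ = sqrt(2*13584*70/13.6) = 373.95 units
Correction = sqrt((13.6+13.9)/13.9) = 1.40656
EOQ* = 373.95 * 1.40656 = 526.0 units

526.0 units


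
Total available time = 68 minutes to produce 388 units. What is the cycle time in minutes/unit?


Formula: CT = Available Time / Number of Units
CT = 68 min / 388 units
CT = 0.18 min/unit

0.18 min/unit


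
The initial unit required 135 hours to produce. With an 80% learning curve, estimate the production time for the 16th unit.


Formula: T_n = T_1 * (learning_rate)^(log2(n)) where learning_rate = rate/100
Doublings = log2(16) = 4
T_n = 135 * 0.8^4
T_n = 135 * 0.4096 = 55.3 hours

55.3 hours


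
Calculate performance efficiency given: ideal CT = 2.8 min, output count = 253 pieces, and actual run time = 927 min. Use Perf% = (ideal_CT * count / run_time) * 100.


Formula: Performance = (Ideal CT * Total Count) / Run Time * 100
Ideal output time = 2.8 * 253 = 708.4 min
Performance = 708.4 / 927 * 100 = 76.4%

76.4%


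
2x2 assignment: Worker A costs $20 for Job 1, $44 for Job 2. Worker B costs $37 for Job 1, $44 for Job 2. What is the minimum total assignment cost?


Option 1: A->1 + B->2 = $20 + $44 = $64
Option 2: A->2 + B->1 = $44 + $37 = $81
Min cost = min($64, $81) = $64

$64


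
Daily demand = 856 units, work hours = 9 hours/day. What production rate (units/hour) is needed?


Formula: Production Rate = Daily Demand / Available Hours
Rate = 856 units/day / 9 hours/day
Rate = 95.1 units/hour

95.1 units/hour


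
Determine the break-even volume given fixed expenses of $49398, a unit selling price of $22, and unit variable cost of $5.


Formula: BEQ = Fixed Costs / (Price - Variable Cost)
Contribution margin = $22 - $5 = $17/unit
BEQ = ceil($49398 / $17/unit) = ceil(2905.76) = 2906 units

2906 units


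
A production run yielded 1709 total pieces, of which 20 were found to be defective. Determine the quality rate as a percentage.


Formula: Quality Rate = Good Pieces / Total Pieces * 100
Good pieces = 1709 - 20 = 1689
QR = 1689 / 1709 * 100 = 98.8%

98.8%


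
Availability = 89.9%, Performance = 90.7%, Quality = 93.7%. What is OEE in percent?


Formula: OEE = Availability * Performance * Quality / 10000
A * P = 89.9% * 90.7% / 100 = 81.54%
OEE = 81.54% * 93.7% / 100 = 76.4%

76.4%


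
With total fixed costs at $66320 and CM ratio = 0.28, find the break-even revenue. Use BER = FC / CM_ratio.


Formula: BER = Fixed Costs / Contribution Margin Ratio
BER = $66320 / 0.28
BER = $236857.14 (to the nearest cent)

$236857.14


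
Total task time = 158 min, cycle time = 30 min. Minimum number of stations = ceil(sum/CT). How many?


Formula: N_min = ceil(Sum of Task Times / Cycle Time)
N_min = ceil(158 min / 30 min) = ceil(5.2667)
N_min = 6 stations

6


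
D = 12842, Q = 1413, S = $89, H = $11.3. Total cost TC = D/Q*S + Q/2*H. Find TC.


TC = 12842/1413 * 89 + 1413/2 * 11.3

$8792.32


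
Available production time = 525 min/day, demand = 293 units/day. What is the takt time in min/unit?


Formula: Takt Time = Available Production Time / Customer Demand
Takt = 525 min/day / 293 units/day
Takt = 1.79 min/unit

1.79 min/unit


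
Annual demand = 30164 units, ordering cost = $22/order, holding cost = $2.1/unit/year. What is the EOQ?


Formula: EOQ = sqrt(2 * D * S / H)
Numerator: 2 * 30164 * 22 = 1327216
2DS/H = 1327216 / 2.1 = 632007.6
EOQ = sqrt(632007.6) = 795.0 units

795.0 units


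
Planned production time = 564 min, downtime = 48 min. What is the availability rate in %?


Formula: Availability = (Planned Time - Downtime) / Planned Time * 100
Uptime = 564 - 48 = 516 min
Availability = 516 / 564 * 100 = 91.5%

91.5%


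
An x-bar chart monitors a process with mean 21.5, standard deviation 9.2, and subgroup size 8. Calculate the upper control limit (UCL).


UCL = 21.5 + 3 * 9.2 / sqrt(8)

31.26


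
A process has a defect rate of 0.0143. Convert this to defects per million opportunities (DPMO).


DPMO = defect_rate * 1000000 = 0.0143 * 1000000

14300


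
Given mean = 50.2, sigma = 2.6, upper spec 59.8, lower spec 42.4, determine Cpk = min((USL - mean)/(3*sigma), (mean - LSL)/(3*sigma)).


Cpu = (59.8 - 50.2) / (3 * 2.6) = 1.23
Cpl = (50.2 - 42.4) / (3 * 2.6) = 1.0
Cpk = min(1.23, 1.0) = 1.0

1.0


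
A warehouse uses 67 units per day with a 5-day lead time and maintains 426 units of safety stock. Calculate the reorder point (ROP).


Formula: ROP = (Daily Demand * Lead Time) + Safety Stock
Demand during lead time = 67 * 5 = 335 units
ROP = 335 + 426 = 761 units

761 units


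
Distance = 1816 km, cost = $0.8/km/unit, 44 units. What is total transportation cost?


TC = dist * cost * units = 1816 * 0.8 * 44 = $63923.20

$63923.20


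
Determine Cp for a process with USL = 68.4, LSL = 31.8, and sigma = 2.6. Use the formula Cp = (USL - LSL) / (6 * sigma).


Cp = (68.4 - 31.8) / (6 * 2.6)

2.35


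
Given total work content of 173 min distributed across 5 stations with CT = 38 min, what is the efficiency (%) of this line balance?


Formula: Efficiency = Sum of Task Times / (N_stations * CT) * 100
Total station capacity = 5 stations * 38 min = 190 min
Efficiency = 173 / 190 * 100 = 91.1%

91.1%


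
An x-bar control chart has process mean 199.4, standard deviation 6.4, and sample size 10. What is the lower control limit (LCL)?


LCL = 199.4 - 3 * 6.4 / sqrt(10)

193.33


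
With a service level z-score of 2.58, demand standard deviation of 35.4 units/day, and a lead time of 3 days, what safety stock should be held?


Formula: SS = z * sigma_d * sqrt(LT)
sqrt(LT) = sqrt(3) = 1.7321
SS = 2.58 * 35.4 * 1.7321
SS = 158.2 units

158.2 units


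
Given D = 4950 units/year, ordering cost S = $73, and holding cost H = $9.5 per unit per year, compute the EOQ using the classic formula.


Formula: EOQ = sqrt(2 * D * S / H)
Numerator: 2 * 4950 * 73 = 722700
2DS/H = 722700 / 9.5 = 76073.7
EOQ = sqrt(76073.7) = 275.8 units

275.8 units


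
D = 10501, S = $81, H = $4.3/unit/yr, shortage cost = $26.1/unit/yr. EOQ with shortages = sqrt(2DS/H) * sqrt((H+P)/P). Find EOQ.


Formula: EOQ* = sqrt(2DS/H) * sqrt((H+P)/P)
Base EOQ = sqrt(2*10501*81/4.3) = 628.98 units
Correction = sqrt((4.3+26.1)/26.1) = 1.07924
EOQ* = 628.98 * 1.07924 = 678.8 units

678.8 units


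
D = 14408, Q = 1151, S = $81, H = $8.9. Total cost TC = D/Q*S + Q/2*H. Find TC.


TC = 14408/1151 * 81 + 1151/2 * 8.9

$6135.89


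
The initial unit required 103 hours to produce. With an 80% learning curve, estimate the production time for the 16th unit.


Formula: T_n = T_1 * (learning_rate)^(log2(n)) where learning_rate = rate/100
Doublings = log2(16) = 4
T_n = 103 * 0.8^4
T_n = 103 * 0.4096 = 42.2 hours

42.2 hours


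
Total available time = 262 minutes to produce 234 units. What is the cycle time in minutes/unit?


Formula: CT = Available Time / Number of Units
CT = 262 min / 234 units
CT = 1.12 min/unit

1.12 min/unit


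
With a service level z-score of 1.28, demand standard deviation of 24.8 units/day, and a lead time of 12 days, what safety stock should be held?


Formula: SS = z * sigma_d * sqrt(LT)
sqrt(LT) = sqrt(12) = 3.4641
SS = 1.28 * 24.8 * 3.4641
SS = 110.0 units

110.0 units


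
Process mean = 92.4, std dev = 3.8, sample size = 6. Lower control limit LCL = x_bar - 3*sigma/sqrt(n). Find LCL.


LCL = 92.4 - 3 * 3.8 / sqrt(6)

87.75


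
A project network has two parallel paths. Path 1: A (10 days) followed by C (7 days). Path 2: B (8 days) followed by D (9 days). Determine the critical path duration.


Path 1 = 10 + 7 = 17 days
Path 2 = 8 + 9 = 17 days
Duration = max(17, 17) = 17 days

17 days


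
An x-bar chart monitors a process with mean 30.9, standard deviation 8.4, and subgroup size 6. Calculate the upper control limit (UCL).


UCL = 30.9 + 3 * 8.4 / sqrt(6)

41.19


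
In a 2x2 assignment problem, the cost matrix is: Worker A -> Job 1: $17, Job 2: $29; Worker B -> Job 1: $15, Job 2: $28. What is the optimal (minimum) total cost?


Option 1: A->1 + B->2 = $17 + $28 = $45
Option 2: A->2 + B->1 = $29 + $15 = $44
Min cost = min($45, $44) = $44

$44


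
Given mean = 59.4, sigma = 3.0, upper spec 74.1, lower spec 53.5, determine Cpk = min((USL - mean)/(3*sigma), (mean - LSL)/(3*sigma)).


Cpu = (74.1 - 59.4) / (3 * 3.0) = 1.63
Cpl = (59.4 - 53.5) / (3 * 3.0) = 0.66
Cpk = min(1.63, 0.66) = 0.66

0.66


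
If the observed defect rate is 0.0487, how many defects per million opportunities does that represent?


DPMO = defect_rate * 1000000 = 0.0487 * 1000000

48700


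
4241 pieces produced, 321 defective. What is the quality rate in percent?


Formula: Quality Rate = Good Pieces / Total Pieces * 100
Good pieces = 4241 - 321 = 3920
QR = 3920 / 4241 * 100 = 92.4%

92.4%


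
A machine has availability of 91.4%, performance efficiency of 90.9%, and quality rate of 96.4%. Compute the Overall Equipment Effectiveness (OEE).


Formula: OEE = Availability * Performance * Quality / 10000
A * P = 91.4% * 90.9% / 100 = 83.08%
OEE = 83.08% * 96.4% / 100 = 80.1%

80.1%


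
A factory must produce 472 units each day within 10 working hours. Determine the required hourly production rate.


Formula: Production Rate = Daily Demand / Available Hours
Rate = 472 units/day / 10 hours/day
Rate = 47.2 units/hour

47.2 units/hour


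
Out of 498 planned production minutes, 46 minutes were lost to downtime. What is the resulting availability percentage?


Formula: Availability = (Planned Time - Downtime) / Planned Time * 100
Uptime = 498 - 46 = 452 min
Availability = 452 / 498 * 100 = 90.8%

90.8%


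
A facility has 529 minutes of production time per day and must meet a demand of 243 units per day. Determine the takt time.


Formula: Takt Time = Available Production Time / Customer Demand
Takt = 529 min/day / 243 units/day
Takt = 2.18 min/unit

2.18 min/unit


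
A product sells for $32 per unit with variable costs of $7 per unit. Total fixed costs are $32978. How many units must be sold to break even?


Formula: BEQ = Fixed Costs / (Price - Variable Cost)
Contribution margin = $32 - $7 = $25/unit
BEQ = ceil($32978 / $25/unit) = ceil(1319.12) = 1320 units

1320 units


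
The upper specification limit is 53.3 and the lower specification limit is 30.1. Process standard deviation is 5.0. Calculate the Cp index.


Cp = (53.3 - 30.1) / (6 * 5.0)

0.77


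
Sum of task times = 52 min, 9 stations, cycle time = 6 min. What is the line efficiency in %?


Formula: Efficiency = Sum of Task Times / (N_stations * CT) * 100
Total station capacity = 9 stations * 6 min = 54 min
Efficiency = 52 / 54 * 100 = 96.3%

96.3%


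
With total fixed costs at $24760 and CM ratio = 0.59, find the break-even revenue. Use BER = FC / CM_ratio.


Formula: BER = Fixed Costs / Contribution Margin Ratio
BER = $24760 / 0.59
BER = $41966.10 (to the nearest cent)

$41966.10


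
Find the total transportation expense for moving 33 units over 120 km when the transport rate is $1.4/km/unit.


TC = dist * cost * units = 120 * 1.4 * 33 = $5544.00

$5544.00


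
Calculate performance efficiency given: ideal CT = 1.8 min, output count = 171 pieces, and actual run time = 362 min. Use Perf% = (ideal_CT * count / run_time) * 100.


Formula: Performance = (Ideal CT * Total Count) / Run Time * 100
Ideal output time = 1.8 * 171 = 307.8 min
Performance = 307.8 / 362 * 100 = 85.0%

85.0%


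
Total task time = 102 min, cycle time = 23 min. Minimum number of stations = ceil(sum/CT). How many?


Formula: N_min = ceil(Sum of Task Times / Cycle Time)
N_min = ceil(102 min / 23 min) = ceil(4.4348)
N_min = 5 stations

5


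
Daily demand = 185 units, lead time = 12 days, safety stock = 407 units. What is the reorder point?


Formula: ROP = (Daily Demand * Lead Time) + Safety Stock
Demand during lead time = 185 * 12 = 2220 units
ROP = 2220 + 407 = 2627 units

2627 units


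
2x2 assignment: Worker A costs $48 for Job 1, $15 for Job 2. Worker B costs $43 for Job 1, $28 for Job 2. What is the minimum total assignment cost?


Option 1: A->1 + B->2 = $48 + $28 = $76
Option 2: A->2 + B->1 = $15 + $43 = $58
Min cost = min($76, $58) = $58

$58


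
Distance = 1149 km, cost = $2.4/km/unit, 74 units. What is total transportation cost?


TC = dist * cost * units = 1149 * 2.4 * 74 = $204062.40

$204062.40


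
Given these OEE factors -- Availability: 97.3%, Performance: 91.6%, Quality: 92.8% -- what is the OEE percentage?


Formula: OEE = Availability * Performance * Quality / 10000
A * P = 97.3% * 91.6% / 100 = 89.13%
OEE = 89.13% * 92.8% / 100 = 82.7%

82.7%


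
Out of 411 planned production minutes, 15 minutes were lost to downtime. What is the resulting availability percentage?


Formula: Availability = (Planned Time - Downtime) / Planned Time * 100
Uptime = 411 - 15 = 396 min
Availability = 396 / 411 * 100 = 96.4%

96.4%


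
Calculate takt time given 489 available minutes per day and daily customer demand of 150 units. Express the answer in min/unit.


Formula: Takt Time = Available Production Time / Customer Demand
Takt = 489 min/day / 150 units/day
Takt = 3.26 min/unit

3.26 min/unit


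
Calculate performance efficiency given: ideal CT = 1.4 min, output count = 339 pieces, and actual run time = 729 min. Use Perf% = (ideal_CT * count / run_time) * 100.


Formula: Performance = (Ideal CT * Total Count) / Run Time * 100
Ideal output time = 1.4 * 339 = 474.6 min
Performance = 474.6 / 729 * 100 = 65.1%

65.1%


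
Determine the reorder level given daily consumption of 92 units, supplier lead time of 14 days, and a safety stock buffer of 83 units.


Formula: ROP = (Daily Demand * Lead Time) + Safety Stock
Demand during lead time = 92 * 14 = 1288 units
ROP = 1288 + 83 = 1371 units

1371 units


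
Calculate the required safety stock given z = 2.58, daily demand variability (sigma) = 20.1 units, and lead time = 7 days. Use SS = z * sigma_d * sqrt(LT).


Formula: SS = z * sigma_d * sqrt(LT)
sqrt(LT) = sqrt(7) = 2.6458
SS = 2.58 * 20.1 * 2.6458
SS = 137.2 units

137.2 units


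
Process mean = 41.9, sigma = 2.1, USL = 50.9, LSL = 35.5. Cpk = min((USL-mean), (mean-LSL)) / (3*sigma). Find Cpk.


Cpu = (50.9 - 41.9) / (3 * 2.1) = 1.43
Cpl = (41.9 - 35.5) / (3 * 2.1) = 1.02
Cpk = min(1.43, 1.02) = 1.02

1.02


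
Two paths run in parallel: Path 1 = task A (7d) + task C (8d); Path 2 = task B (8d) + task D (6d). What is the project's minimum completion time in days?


Path 1 = 7 + 8 = 15 days
Path 2 = 8 + 6 = 14 days
Duration = max(15, 14) = 15 days

15 days


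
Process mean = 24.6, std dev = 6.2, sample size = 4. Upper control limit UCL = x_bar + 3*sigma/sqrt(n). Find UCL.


UCL = 24.6 + 3 * 6.2 / sqrt(4)

33.9


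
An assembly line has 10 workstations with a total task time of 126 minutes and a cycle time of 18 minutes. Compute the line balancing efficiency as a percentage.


Formula: Efficiency = Sum of Task Times / (N_stations * CT) * 100
Total station capacity = 10 stations * 18 min = 180 min
Efficiency = 126 / 180 * 100 = 70.0%

70.0%


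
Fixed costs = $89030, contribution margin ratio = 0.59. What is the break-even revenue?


Formula: BER = Fixed Costs / Contribution Margin Ratio
BER = $89030 / 0.59
BER = $150898.31 (to the nearest cent)

$150898.31


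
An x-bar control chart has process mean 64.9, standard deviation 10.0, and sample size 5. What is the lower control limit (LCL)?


LCL = 64.9 - 3 * 10.0 / sqrt(5)

51.48


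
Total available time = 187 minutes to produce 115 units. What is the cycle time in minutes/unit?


Formula: CT = Available Time / Number of Units
CT = 187 min / 115 units
CT = 1.63 min/unit

1.63 min/unit


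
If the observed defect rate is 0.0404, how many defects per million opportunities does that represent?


DPMO = defect_rate * 1000000 = 0.0404 * 1000000

40400


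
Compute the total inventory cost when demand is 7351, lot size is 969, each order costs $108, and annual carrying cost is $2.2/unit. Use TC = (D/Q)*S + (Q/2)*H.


TC = 7351/969 * 108 + 969/2 * 2.2

$1885.21


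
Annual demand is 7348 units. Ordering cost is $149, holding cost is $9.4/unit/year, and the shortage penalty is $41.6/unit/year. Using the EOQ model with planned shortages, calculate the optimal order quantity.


Formula: EOQ* = sqrt(2DS/H) * sqrt((H+P)/P)
Base EOQ = sqrt(2*7348*149/9.4) = 482.65 units
Correction = sqrt((9.4+41.6)/41.6) = 1.10723
EOQ* = 482.65 * 1.10723 = 534.4 units

534.4 units


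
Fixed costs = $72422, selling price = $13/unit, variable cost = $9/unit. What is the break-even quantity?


Formula: BEQ = Fixed Costs / (Price - Variable Cost)
Contribution margin = $13 - $9 = $4/unit
BEQ = ceil($72422 / $4/unit) = ceil(18105.5) = 18106 units

18106 units


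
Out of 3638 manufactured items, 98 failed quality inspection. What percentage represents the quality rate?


Formula: Quality Rate = Good Pieces / Total Pieces * 100
Good pieces = 3638 - 98 = 3540
QR = 3540 / 3638 * 100 = 97.3%

97.3%


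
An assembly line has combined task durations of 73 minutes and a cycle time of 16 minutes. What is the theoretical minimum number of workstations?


Formula: N_min = ceil(Sum of Task Times / Cycle Time)
N_min = ceil(73 min / 16 min) = ceil(4.5625)
N_min = 5 stations

5


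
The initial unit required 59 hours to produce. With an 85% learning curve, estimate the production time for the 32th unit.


Formula: T_n = T_1 * (learning_rate)^(log2(n)) where learning_rate = rate/100
Doublings = log2(32) = 5
T_n = 59 * 0.85^5
T_n = 59 * 0.4437 = 26.2 hours

26.2 hours


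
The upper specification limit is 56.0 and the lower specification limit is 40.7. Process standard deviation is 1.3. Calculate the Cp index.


Cp = (56.0 - 40.7) / (6 * 1.3)

1.96


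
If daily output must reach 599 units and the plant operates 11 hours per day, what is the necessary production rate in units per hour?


Formula: Production Rate = Daily Demand / Available Hours
Rate = 599 units/day / 11 hours/day
Rate = 54.5 units/hour

54.5 units/hour


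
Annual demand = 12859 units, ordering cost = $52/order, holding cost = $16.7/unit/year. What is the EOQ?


Formula: EOQ = sqrt(2 * D * S / H)
Numerator: 2 * 12859 * 52 = 1337336
2DS/H = 1337336 / 16.7 = 80080.0
EOQ = sqrt(80080.0) = 283.0 units

283.0 units


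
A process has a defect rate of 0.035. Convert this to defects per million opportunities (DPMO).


DPMO = defect_rate * 1000000 = 0.035 * 1000000

35000


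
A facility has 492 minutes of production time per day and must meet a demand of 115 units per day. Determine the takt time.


Formula: Takt Time = Available Production Time / Customer Demand
Takt = 492 min/day / 115 units/day
Takt = 4.28 min/unit

4.28 min/unit


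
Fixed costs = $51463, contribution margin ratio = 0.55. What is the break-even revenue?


Formula: BER = Fixed Costs / Contribution Margin Ratio
BER = $51463 / 0.55
BER = $93569.09 (to the nearest cent)

$93569.09


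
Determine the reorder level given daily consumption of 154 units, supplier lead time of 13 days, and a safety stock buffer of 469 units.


Formula: ROP = (Daily Demand * Lead Time) + Safety Stock
Demand during lead time = 154 * 13 = 2002 units
ROP = 2002 + 469 = 2471 units

2471 units


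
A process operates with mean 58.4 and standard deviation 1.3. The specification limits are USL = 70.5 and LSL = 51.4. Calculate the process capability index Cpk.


Cpu = (70.5 - 58.4) / (3 * 1.3) = 3.1
Cpl = (58.4 - 51.4) / (3 * 1.3) = 1.79
Cpk = min(3.1, 1.79) = 1.79

1.79


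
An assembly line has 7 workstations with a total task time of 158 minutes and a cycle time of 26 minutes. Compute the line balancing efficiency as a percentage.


Formula: Efficiency = Sum of Task Times / (N_stations * CT) * 100
Total station capacity = 7 stations * 26 min = 182 min
Efficiency = 158 / 182 * 100 = 86.8%

86.8%


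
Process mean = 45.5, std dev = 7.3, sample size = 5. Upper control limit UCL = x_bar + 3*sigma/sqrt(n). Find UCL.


UCL = 45.5 + 3 * 7.3 / sqrt(5)

55.29


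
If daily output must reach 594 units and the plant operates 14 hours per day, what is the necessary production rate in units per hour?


Formula: Production Rate = Daily Demand / Available Hours
Rate = 594 units/day / 14 hours/day
Rate = 42.4 units/hour

42.4 units/hour


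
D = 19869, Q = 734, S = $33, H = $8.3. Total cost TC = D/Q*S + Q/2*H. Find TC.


TC = 19869/734 * 33 + 734/2 * 8.3

$3939.39


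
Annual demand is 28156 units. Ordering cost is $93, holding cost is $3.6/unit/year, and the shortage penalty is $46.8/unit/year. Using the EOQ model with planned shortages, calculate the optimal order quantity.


Formula: EOQ* = sqrt(2DS/H) * sqrt((H+P)/P)
Base EOQ = sqrt(2*28156*93/3.6) = 1206.12 units
Correction = sqrt((3.6+46.8)/46.8) = 1.03775
EOQ* = 1206.12 * 1.03775 = 1251.7 units

1251.7 units


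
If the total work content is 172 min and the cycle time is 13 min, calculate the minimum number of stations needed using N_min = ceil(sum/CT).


Formula: N_min = ceil(Sum of Task Times / Cycle Time)
N_min = ceil(172 min / 13 min) = ceil(13.2308)
N_min = 14 stations

14


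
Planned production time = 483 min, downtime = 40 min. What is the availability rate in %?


Formula: Availability = (Planned Time - Downtime) / Planned Time * 100
Uptime = 483 - 40 = 443 min
Availability = 443 / 483 * 100 = 91.7%

91.7%


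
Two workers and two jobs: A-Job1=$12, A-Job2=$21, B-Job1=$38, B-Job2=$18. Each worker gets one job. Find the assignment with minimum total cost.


Option 1: A->1 + B->2 = $12 + $18 = $30
Option 2: A->2 + B->1 = $21 + $38 = $59
Min cost = min($30, $59) = $30

$30


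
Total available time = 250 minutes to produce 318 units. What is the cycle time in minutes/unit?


Formula: CT = Available Time / Number of Units
CT = 250 min / 318 units
CT = 0.79 min/unit

0.79 min/unit


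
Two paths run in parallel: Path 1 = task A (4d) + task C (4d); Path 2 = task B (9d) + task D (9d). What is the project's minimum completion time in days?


Path 1 = 4 + 4 = 8 days
Path 2 = 9 + 9 = 18 days
Duration = max(8, 18) = 18 days

18 days


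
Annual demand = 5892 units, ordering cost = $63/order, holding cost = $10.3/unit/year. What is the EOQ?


Formula: EOQ = sqrt(2 * D * S / H)
Numerator: 2 * 5892 * 63 = 742392
2DS/H = 742392 / 10.3 = 72076.9
EOQ = sqrt(72076.9) = 268.5 units

268.5 units


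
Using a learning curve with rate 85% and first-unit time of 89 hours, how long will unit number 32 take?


Formula: T_n = T_1 * (learning_rate)^(log2(n)) where learning_rate = rate/100
Doublings = log2(32) = 5
T_n = 89 * 0.85^5
T_n = 89 * 0.4437 = 39.5 hours

39.5 hours


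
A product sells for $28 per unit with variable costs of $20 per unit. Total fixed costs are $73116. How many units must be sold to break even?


Formula: BEQ = Fixed Costs / (Price - Variable Cost)
Contribution margin = $28 - $20 = $8/unit
BEQ = ceil($73116 / $8/unit) = ceil(9139.5) = 9140 units

9140 units


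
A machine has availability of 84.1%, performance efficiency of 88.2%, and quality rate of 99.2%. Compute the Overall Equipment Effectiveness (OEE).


Formula: OEE = Availability * Performance * Quality / 10000
A * P = 84.1% * 88.2% / 100 = 74.18%
OEE = 74.18% * 99.2% / 100 = 73.6%

73.6%


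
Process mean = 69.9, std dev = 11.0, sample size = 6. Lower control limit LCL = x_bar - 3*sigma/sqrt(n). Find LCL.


LCL = 69.9 - 3 * 11.0 / sqrt(6)

56.43


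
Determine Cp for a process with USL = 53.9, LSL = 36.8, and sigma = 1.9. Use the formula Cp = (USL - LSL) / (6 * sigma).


Cp = (53.9 - 36.8) / (6 * 1.9)

1.5


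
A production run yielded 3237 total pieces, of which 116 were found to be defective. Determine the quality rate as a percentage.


Formula: Quality Rate = Good Pieces / Total Pieces * 100
Good pieces = 3237 - 116 = 3121
QR = 3121 / 3237 * 100 = 96.4%

96.4%


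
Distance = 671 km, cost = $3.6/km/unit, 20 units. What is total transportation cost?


TC = dist * cost * units = 671 * 3.6 * 20 = $48312.00

$48312.00


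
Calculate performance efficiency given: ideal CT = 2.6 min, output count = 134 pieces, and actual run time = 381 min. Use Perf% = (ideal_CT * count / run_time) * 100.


Formula: Performance = (Ideal CT * Total Count) / Run Time * 100
Ideal output time = 2.6 * 134 = 348.4 min
Performance = 348.4 / 381 * 100 = 91.4%

91.4%


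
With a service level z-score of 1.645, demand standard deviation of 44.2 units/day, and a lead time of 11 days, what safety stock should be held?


Formula: SS = z * sigma_d * sqrt(LT)
sqrt(LT) = sqrt(11) = 3.3166
SS = 1.645 * 44.2 * 3.3166
SS = 241.1 units

241.1 units


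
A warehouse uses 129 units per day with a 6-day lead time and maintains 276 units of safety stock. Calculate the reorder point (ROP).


Formula: ROP = (Daily Demand * Lead Time) + Safety Stock
Demand during lead time = 129 * 6 = 774 units
ROP = 774 + 276 = 1050 units

1050 units
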